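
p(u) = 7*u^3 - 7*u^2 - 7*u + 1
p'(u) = 21*u^2 - 14*u - 7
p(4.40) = 430.97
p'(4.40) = 337.96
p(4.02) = 314.49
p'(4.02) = 276.09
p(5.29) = 804.33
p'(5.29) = 506.61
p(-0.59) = 1.26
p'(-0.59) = 8.57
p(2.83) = 83.78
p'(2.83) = 121.57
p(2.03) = 16.50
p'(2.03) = 51.12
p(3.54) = 199.03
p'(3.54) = 206.60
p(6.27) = 1407.36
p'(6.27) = 730.79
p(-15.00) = -25094.00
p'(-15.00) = 4928.00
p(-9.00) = -5606.00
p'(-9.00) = 1820.00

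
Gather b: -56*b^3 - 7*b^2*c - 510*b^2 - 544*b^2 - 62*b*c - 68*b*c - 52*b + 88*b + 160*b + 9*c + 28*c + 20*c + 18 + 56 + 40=-56*b^3 + b^2*(-7*c - 1054) + b*(196 - 130*c) + 57*c + 114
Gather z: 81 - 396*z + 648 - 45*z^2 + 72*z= -45*z^2 - 324*z + 729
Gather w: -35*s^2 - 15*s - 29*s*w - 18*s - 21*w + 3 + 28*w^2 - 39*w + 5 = -35*s^2 - 33*s + 28*w^2 + w*(-29*s - 60) + 8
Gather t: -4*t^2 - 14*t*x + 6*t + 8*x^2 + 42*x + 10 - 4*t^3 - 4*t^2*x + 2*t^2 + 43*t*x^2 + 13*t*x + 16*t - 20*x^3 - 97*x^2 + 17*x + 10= -4*t^3 + t^2*(-4*x - 2) + t*(43*x^2 - x + 22) - 20*x^3 - 89*x^2 + 59*x + 20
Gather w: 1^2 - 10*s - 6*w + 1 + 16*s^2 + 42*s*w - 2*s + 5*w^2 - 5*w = 16*s^2 - 12*s + 5*w^2 + w*(42*s - 11) + 2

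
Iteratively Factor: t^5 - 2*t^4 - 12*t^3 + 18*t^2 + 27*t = (t)*(t^4 - 2*t^3 - 12*t^2 + 18*t + 27) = t*(t - 3)*(t^3 + t^2 - 9*t - 9) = t*(t - 3)*(t + 1)*(t^2 - 9) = t*(t - 3)^2*(t + 1)*(t + 3)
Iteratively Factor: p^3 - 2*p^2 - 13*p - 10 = (p + 1)*(p^2 - 3*p - 10) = (p + 1)*(p + 2)*(p - 5)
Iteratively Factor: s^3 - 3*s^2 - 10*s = (s + 2)*(s^2 - 5*s) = (s - 5)*(s + 2)*(s)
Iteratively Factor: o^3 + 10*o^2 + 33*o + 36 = (o + 3)*(o^2 + 7*o + 12) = (o + 3)*(o + 4)*(o + 3)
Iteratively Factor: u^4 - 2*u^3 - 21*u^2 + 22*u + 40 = (u - 5)*(u^3 + 3*u^2 - 6*u - 8) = (u - 5)*(u + 1)*(u^2 + 2*u - 8) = (u - 5)*(u + 1)*(u + 4)*(u - 2)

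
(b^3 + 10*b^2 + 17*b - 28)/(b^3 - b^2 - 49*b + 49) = (b + 4)/(b - 7)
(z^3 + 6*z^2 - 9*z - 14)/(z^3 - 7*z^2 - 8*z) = (z^2 + 5*z - 14)/(z*(z - 8))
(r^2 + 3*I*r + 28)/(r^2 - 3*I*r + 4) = (r + 7*I)/(r + I)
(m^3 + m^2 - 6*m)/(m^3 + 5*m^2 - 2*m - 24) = m/(m + 4)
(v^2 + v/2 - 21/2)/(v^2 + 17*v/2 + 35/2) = (v - 3)/(v + 5)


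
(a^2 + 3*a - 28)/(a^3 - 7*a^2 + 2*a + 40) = (a + 7)/(a^2 - 3*a - 10)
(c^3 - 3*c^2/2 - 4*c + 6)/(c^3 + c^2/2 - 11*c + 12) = (c + 2)/(c + 4)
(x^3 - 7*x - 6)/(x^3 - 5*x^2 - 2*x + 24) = (x + 1)/(x - 4)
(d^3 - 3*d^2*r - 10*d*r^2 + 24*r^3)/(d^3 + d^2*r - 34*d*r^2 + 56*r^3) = (d + 3*r)/(d + 7*r)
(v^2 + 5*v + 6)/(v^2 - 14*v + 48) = (v^2 + 5*v + 6)/(v^2 - 14*v + 48)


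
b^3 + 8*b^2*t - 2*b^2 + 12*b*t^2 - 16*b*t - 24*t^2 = (b - 2)*(b + 2*t)*(b + 6*t)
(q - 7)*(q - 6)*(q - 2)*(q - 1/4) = q^4 - 61*q^3/4 + 287*q^2/4 - 101*q + 21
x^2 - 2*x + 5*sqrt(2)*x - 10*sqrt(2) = (x - 2)*(x + 5*sqrt(2))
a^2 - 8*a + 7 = (a - 7)*(a - 1)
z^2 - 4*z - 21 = (z - 7)*(z + 3)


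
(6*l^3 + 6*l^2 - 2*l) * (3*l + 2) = 18*l^4 + 30*l^3 + 6*l^2 - 4*l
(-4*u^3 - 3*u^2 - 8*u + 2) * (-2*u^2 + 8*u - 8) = 8*u^5 - 26*u^4 + 24*u^3 - 44*u^2 + 80*u - 16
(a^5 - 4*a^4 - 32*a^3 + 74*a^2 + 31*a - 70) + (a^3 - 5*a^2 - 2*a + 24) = a^5 - 4*a^4 - 31*a^3 + 69*a^2 + 29*a - 46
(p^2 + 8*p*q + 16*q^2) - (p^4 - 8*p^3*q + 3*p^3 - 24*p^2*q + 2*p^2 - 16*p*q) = -p^4 + 8*p^3*q - 3*p^3 + 24*p^2*q - p^2 + 24*p*q + 16*q^2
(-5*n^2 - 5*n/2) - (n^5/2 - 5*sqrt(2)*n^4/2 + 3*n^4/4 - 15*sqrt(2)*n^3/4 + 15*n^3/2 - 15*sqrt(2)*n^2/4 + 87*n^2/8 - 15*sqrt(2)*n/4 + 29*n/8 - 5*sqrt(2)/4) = -n^5/2 - 3*n^4/4 + 5*sqrt(2)*n^4/2 - 15*n^3/2 + 15*sqrt(2)*n^3/4 - 127*n^2/8 + 15*sqrt(2)*n^2/4 - 49*n/8 + 15*sqrt(2)*n/4 + 5*sqrt(2)/4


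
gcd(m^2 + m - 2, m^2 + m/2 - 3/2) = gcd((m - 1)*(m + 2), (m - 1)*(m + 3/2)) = m - 1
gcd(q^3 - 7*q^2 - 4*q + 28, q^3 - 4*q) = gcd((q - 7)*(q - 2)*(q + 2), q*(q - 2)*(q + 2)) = q^2 - 4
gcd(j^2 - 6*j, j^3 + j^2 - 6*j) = j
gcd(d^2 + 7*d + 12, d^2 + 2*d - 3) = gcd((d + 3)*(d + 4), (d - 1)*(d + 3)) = d + 3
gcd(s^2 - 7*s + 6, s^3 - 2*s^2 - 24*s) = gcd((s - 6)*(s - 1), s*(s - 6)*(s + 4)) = s - 6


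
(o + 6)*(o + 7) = o^2 + 13*o + 42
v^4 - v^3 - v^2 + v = v*(v - 1)^2*(v + 1)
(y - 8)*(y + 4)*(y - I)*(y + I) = y^4 - 4*y^3 - 31*y^2 - 4*y - 32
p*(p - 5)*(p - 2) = p^3 - 7*p^2 + 10*p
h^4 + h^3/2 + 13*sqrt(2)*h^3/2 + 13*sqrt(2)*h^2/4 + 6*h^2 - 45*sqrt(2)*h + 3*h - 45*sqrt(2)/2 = (h + 1/2)*(h - 3*sqrt(2)/2)*(h + 3*sqrt(2))*(h + 5*sqrt(2))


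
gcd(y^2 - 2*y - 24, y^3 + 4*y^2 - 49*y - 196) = y + 4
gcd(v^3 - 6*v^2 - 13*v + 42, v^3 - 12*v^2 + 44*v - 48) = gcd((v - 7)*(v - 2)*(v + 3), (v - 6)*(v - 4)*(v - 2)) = v - 2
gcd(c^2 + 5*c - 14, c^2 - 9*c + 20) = 1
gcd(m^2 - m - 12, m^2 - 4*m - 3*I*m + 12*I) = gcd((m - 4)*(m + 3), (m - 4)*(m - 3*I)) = m - 4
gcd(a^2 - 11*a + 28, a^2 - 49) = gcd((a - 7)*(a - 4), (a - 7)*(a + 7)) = a - 7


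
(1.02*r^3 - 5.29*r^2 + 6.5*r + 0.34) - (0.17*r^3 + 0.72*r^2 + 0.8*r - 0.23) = 0.85*r^3 - 6.01*r^2 + 5.7*r + 0.57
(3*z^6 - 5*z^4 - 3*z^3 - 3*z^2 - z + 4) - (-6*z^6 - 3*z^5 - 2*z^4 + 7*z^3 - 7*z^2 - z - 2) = 9*z^6 + 3*z^5 - 3*z^4 - 10*z^3 + 4*z^2 + 6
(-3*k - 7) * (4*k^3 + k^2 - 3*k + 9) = -12*k^4 - 31*k^3 + 2*k^2 - 6*k - 63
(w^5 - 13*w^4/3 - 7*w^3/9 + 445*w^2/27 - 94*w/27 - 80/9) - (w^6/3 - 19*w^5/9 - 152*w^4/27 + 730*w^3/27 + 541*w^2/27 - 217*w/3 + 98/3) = -w^6/3 + 28*w^5/9 + 35*w^4/27 - 751*w^3/27 - 32*w^2/9 + 1859*w/27 - 374/9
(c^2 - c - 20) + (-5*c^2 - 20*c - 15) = -4*c^2 - 21*c - 35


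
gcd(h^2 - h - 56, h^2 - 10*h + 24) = 1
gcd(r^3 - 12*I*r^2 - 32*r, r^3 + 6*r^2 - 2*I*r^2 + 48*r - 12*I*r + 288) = r - 8*I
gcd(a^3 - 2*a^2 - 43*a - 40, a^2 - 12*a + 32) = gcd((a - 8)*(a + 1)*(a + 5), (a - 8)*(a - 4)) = a - 8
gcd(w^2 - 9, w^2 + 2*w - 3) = w + 3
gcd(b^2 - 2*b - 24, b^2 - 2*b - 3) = 1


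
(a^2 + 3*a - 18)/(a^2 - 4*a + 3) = (a + 6)/(a - 1)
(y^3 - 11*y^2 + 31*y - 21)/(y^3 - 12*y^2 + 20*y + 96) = (y^3 - 11*y^2 + 31*y - 21)/(y^3 - 12*y^2 + 20*y + 96)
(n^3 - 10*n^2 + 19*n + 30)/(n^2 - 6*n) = n - 4 - 5/n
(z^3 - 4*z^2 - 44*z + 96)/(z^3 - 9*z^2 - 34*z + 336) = (z - 2)/(z - 7)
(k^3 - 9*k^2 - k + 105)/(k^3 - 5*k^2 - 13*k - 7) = (k^2 - 2*k - 15)/(k^2 + 2*k + 1)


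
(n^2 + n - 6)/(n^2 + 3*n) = (n - 2)/n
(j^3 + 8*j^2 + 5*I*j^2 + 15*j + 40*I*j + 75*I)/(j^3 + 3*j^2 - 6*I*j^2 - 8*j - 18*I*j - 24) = (j^2 + 5*j*(1 + I) + 25*I)/(j^2 - 6*I*j - 8)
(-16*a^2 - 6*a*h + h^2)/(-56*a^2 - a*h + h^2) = (2*a + h)/(7*a + h)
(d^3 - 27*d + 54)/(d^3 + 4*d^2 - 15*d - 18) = (d - 3)/(d + 1)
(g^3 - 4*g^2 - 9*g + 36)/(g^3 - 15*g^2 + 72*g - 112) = (g^2 - 9)/(g^2 - 11*g + 28)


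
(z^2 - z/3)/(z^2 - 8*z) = (z - 1/3)/(z - 8)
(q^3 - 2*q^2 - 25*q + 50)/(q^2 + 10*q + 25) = (q^2 - 7*q + 10)/(q + 5)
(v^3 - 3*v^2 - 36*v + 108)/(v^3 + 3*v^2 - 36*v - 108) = (v - 3)/(v + 3)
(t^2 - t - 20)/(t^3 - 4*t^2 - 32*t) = (t - 5)/(t*(t - 8))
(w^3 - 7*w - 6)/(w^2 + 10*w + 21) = (w^3 - 7*w - 6)/(w^2 + 10*w + 21)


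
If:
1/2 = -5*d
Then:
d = -1/10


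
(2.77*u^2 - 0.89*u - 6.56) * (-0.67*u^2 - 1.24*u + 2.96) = -1.8559*u^4 - 2.8385*u^3 + 13.698*u^2 + 5.5*u - 19.4176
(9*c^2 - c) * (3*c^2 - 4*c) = 27*c^4 - 39*c^3 + 4*c^2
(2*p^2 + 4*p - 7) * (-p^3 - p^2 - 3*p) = -2*p^5 - 6*p^4 - 3*p^3 - 5*p^2 + 21*p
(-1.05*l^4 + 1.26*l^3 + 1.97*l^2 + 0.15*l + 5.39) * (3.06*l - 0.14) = -3.213*l^5 + 4.0026*l^4 + 5.8518*l^3 + 0.1832*l^2 + 16.4724*l - 0.7546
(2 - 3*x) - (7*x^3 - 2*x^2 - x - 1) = -7*x^3 + 2*x^2 - 2*x + 3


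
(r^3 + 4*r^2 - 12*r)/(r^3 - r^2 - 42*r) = (r - 2)/(r - 7)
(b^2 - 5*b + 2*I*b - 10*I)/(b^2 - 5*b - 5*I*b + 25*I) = (b + 2*I)/(b - 5*I)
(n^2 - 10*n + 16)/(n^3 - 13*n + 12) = (n^2 - 10*n + 16)/(n^3 - 13*n + 12)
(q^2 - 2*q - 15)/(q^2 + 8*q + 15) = (q - 5)/(q + 5)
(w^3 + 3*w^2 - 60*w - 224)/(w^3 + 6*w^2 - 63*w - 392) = (w + 4)/(w + 7)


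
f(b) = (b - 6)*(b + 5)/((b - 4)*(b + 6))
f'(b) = -(b - 6)*(b + 5)/((b - 4)*(b + 6)^2) + (b - 6)/((b - 4)*(b + 6)) - (b - 6)*(b + 5)/((b - 4)^2*(b + 6)) + (b + 5)/((b - 4)*(b + 6))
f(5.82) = -0.09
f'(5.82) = 0.55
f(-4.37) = 0.48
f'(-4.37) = 0.48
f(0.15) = 1.27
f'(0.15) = 0.15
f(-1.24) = 1.09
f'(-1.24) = 0.12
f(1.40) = 1.53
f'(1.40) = 0.29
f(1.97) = 1.74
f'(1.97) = 0.46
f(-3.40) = 0.78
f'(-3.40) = 0.21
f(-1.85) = 1.02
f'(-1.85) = 0.12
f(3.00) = 2.67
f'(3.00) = 1.81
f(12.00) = 0.71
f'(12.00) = 0.03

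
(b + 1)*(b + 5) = b^2 + 6*b + 5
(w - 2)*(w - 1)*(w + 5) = w^3 + 2*w^2 - 13*w + 10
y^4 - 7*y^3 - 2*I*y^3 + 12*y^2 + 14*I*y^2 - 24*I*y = y*(y - 4)*(y - 3)*(y - 2*I)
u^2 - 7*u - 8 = (u - 8)*(u + 1)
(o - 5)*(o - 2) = o^2 - 7*o + 10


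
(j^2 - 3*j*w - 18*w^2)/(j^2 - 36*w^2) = (j + 3*w)/(j + 6*w)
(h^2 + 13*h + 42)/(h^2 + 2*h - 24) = (h + 7)/(h - 4)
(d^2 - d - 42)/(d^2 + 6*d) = (d - 7)/d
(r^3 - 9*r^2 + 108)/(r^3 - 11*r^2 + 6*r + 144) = (r - 6)/(r - 8)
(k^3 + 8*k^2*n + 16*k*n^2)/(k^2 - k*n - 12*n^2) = k*(k^2 + 8*k*n + 16*n^2)/(k^2 - k*n - 12*n^2)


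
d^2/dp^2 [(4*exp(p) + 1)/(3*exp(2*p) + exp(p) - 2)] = (36*exp(4*p) + 24*exp(3*p) + 153*exp(2*p) + 33*exp(p) + 18)*exp(p)/(27*exp(6*p) + 27*exp(5*p) - 45*exp(4*p) - 35*exp(3*p) + 30*exp(2*p) + 12*exp(p) - 8)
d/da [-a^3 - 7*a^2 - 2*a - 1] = -3*a^2 - 14*a - 2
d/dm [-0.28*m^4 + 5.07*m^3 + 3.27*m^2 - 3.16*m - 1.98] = -1.12*m^3 + 15.21*m^2 + 6.54*m - 3.16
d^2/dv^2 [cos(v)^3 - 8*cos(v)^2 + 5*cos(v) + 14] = -23*cos(v)/4 + 16*cos(2*v) - 9*cos(3*v)/4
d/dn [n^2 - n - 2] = 2*n - 1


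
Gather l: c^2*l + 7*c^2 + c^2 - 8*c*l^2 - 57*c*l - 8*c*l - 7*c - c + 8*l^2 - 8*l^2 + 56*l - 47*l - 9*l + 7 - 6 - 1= 8*c^2 - 8*c*l^2 - 8*c + l*(c^2 - 65*c)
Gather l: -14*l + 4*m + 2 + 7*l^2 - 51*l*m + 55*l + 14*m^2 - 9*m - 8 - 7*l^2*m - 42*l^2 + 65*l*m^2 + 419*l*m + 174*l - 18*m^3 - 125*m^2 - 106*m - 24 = l^2*(-7*m - 35) + l*(65*m^2 + 368*m + 215) - 18*m^3 - 111*m^2 - 111*m - 30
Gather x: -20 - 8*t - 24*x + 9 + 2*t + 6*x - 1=-6*t - 18*x - 12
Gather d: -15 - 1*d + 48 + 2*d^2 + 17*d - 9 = 2*d^2 + 16*d + 24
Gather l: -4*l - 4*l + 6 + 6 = 12 - 8*l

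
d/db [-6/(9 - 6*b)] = -4/(2*b - 3)^2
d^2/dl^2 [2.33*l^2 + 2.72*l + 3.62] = 4.66000000000000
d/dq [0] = 0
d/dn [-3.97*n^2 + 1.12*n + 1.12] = 1.12 - 7.94*n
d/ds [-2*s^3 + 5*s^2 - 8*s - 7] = -6*s^2 + 10*s - 8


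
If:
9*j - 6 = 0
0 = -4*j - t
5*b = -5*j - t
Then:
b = -2/15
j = 2/3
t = -8/3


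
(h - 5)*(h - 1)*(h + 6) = h^3 - 31*h + 30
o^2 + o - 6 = (o - 2)*(o + 3)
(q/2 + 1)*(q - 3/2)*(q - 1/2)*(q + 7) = q^4/2 + 7*q^3/2 - 13*q^2/8 - 85*q/8 + 21/4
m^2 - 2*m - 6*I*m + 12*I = (m - 2)*(m - 6*I)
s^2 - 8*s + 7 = (s - 7)*(s - 1)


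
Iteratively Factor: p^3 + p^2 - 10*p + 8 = (p - 1)*(p^2 + 2*p - 8) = (p - 1)*(p + 4)*(p - 2)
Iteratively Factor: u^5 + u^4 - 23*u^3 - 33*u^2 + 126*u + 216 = (u - 3)*(u^4 + 4*u^3 - 11*u^2 - 66*u - 72) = (u - 3)*(u + 3)*(u^3 + u^2 - 14*u - 24) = (u - 3)*(u + 2)*(u + 3)*(u^2 - u - 12) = (u - 3)*(u + 2)*(u + 3)^2*(u - 4)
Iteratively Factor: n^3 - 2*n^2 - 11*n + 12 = (n - 4)*(n^2 + 2*n - 3) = (n - 4)*(n - 1)*(n + 3)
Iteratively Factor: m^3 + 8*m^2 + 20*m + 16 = (m + 2)*(m^2 + 6*m + 8) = (m + 2)^2*(m + 4)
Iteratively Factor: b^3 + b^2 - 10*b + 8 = (b - 1)*(b^2 + 2*b - 8) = (b - 1)*(b + 4)*(b - 2)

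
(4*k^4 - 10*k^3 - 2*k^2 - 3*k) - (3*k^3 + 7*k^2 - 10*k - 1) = 4*k^4 - 13*k^3 - 9*k^2 + 7*k + 1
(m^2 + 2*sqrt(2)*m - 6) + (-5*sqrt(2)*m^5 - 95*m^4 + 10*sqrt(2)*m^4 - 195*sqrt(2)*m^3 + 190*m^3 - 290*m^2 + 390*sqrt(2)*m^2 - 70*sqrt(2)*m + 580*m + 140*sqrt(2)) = -5*sqrt(2)*m^5 - 95*m^4 + 10*sqrt(2)*m^4 - 195*sqrt(2)*m^3 + 190*m^3 - 289*m^2 + 390*sqrt(2)*m^2 - 68*sqrt(2)*m + 580*m - 6 + 140*sqrt(2)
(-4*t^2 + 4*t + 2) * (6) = -24*t^2 + 24*t + 12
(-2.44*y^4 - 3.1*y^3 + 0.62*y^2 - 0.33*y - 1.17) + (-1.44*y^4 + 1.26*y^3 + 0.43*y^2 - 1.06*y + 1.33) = -3.88*y^4 - 1.84*y^3 + 1.05*y^2 - 1.39*y + 0.16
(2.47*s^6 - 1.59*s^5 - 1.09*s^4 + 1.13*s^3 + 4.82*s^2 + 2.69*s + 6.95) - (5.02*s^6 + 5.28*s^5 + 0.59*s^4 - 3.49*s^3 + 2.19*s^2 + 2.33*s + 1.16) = -2.55*s^6 - 6.87*s^5 - 1.68*s^4 + 4.62*s^3 + 2.63*s^2 + 0.36*s + 5.79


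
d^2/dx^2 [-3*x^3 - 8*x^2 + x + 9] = -18*x - 16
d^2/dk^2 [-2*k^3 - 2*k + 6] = -12*k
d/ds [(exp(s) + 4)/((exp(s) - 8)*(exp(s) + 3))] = (-exp(2*s) - 8*exp(s) - 4)*exp(s)/(exp(4*s) - 10*exp(3*s) - 23*exp(2*s) + 240*exp(s) + 576)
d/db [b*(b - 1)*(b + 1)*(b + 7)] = 4*b^3 + 21*b^2 - 2*b - 7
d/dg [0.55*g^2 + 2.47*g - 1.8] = 1.1*g + 2.47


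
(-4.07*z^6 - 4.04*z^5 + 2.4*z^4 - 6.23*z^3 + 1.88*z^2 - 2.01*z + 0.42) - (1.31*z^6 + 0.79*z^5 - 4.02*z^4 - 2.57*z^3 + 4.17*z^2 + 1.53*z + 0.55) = -5.38*z^6 - 4.83*z^5 + 6.42*z^4 - 3.66*z^3 - 2.29*z^2 - 3.54*z - 0.13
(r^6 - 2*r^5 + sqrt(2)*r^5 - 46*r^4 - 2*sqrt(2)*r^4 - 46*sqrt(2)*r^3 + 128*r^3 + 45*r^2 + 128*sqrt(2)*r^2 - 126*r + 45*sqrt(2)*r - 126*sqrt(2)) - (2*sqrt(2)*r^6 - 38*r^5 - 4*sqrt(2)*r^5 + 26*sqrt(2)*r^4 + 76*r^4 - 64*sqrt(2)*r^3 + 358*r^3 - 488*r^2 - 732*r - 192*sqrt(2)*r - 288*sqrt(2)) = -2*sqrt(2)*r^6 + r^6 + 5*sqrt(2)*r^5 + 36*r^5 - 122*r^4 - 28*sqrt(2)*r^4 - 230*r^3 + 18*sqrt(2)*r^3 + 128*sqrt(2)*r^2 + 533*r^2 + 237*sqrt(2)*r + 606*r + 162*sqrt(2)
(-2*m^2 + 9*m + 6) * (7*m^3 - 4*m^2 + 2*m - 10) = -14*m^5 + 71*m^4 + 2*m^3 + 14*m^2 - 78*m - 60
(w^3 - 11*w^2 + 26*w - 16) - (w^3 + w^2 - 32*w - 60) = -12*w^2 + 58*w + 44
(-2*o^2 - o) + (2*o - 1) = -2*o^2 + o - 1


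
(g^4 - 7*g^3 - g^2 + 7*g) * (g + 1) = g^5 - 6*g^4 - 8*g^3 + 6*g^2 + 7*g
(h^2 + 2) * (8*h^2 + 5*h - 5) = 8*h^4 + 5*h^3 + 11*h^2 + 10*h - 10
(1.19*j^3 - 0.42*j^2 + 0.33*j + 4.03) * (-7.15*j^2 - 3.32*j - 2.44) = -8.5085*j^5 - 0.9478*j^4 - 3.8687*j^3 - 28.8853*j^2 - 14.1848*j - 9.8332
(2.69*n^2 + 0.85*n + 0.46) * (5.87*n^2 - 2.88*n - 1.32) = 15.7903*n^4 - 2.7577*n^3 - 3.2986*n^2 - 2.4468*n - 0.6072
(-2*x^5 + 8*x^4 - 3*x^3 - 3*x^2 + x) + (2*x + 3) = -2*x^5 + 8*x^4 - 3*x^3 - 3*x^2 + 3*x + 3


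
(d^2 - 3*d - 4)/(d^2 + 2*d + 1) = (d - 4)/(d + 1)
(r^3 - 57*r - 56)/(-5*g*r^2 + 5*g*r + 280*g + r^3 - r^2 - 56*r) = (r + 1)/(-5*g + r)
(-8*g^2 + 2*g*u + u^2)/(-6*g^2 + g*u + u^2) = (4*g + u)/(3*g + u)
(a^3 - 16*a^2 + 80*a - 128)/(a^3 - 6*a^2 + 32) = (a - 8)/(a + 2)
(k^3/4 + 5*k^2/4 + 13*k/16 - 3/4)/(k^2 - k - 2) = (-4*k^3 - 20*k^2 - 13*k + 12)/(16*(-k^2 + k + 2))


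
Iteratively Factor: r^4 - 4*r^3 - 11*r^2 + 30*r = (r)*(r^3 - 4*r^2 - 11*r + 30) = r*(r + 3)*(r^2 - 7*r + 10) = r*(r - 5)*(r + 3)*(r - 2)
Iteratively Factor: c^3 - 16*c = (c)*(c^2 - 16) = c*(c + 4)*(c - 4)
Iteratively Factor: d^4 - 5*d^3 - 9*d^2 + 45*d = (d)*(d^3 - 5*d^2 - 9*d + 45) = d*(d + 3)*(d^2 - 8*d + 15) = d*(d - 3)*(d + 3)*(d - 5)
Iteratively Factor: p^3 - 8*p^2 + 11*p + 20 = (p + 1)*(p^2 - 9*p + 20) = (p - 4)*(p + 1)*(p - 5)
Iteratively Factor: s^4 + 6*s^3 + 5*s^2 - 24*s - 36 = (s - 2)*(s^3 + 8*s^2 + 21*s + 18) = (s - 2)*(s + 3)*(s^2 + 5*s + 6) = (s - 2)*(s + 3)^2*(s + 2)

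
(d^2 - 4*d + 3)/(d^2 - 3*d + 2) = (d - 3)/(d - 2)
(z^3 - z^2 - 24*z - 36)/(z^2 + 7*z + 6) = (z^3 - z^2 - 24*z - 36)/(z^2 + 7*z + 6)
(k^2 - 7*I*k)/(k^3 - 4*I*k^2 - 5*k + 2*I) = k*(k - 7*I)/(k^3 - 4*I*k^2 - 5*k + 2*I)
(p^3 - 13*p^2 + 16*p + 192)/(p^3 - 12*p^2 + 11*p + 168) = (p - 8)/(p - 7)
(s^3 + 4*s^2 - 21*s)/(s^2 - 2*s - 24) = s*(-s^2 - 4*s + 21)/(-s^2 + 2*s + 24)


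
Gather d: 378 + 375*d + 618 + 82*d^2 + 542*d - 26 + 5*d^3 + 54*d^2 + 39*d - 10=5*d^3 + 136*d^2 + 956*d + 960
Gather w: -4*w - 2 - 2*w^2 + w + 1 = -2*w^2 - 3*w - 1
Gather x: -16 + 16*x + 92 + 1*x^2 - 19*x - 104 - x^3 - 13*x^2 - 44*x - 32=-x^3 - 12*x^2 - 47*x - 60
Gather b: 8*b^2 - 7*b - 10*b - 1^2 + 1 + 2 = 8*b^2 - 17*b + 2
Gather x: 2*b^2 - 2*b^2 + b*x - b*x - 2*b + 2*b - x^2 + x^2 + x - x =0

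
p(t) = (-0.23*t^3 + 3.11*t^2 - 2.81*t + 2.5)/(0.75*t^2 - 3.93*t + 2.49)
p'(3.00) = -5.17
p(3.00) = -6.22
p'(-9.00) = -0.36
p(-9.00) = 4.54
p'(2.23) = -2.17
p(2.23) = -3.60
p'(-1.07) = -0.45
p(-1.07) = 1.24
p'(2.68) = -3.52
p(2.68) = -4.85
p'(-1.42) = -0.47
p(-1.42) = 1.40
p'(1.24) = 1.47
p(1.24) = -2.73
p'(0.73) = 13311.43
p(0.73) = 97.07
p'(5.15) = -27.23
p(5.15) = 18.25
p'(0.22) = 1.76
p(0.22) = 1.22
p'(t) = (3.93 - 1.5*t)*(-0.23*t^3 + 3.11*t^2 - 2.81*t + 2.5)/(0.75*t^2 - 3.93*t + 2.49)^2 + (-0.69*t^2 + 6.22*t - 2.81)/(0.75*t^2 - 3.93*t + 2.49)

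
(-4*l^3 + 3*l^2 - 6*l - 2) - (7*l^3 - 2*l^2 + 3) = -11*l^3 + 5*l^2 - 6*l - 5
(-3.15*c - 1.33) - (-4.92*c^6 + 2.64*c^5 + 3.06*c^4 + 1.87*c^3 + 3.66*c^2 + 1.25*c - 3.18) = 4.92*c^6 - 2.64*c^5 - 3.06*c^4 - 1.87*c^3 - 3.66*c^2 - 4.4*c + 1.85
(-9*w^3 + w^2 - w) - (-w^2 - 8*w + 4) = -9*w^3 + 2*w^2 + 7*w - 4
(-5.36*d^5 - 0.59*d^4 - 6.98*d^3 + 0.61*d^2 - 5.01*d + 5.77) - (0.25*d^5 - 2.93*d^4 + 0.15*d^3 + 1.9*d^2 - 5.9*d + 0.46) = -5.61*d^5 + 2.34*d^4 - 7.13*d^3 - 1.29*d^2 + 0.890000000000001*d + 5.31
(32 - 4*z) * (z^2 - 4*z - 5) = -4*z^3 + 48*z^2 - 108*z - 160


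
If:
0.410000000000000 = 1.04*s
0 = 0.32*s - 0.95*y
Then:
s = 0.39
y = 0.13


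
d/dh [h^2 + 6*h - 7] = 2*h + 6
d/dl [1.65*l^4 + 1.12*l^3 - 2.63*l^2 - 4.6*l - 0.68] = 6.6*l^3 + 3.36*l^2 - 5.26*l - 4.6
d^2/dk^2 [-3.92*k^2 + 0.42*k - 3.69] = -7.84000000000000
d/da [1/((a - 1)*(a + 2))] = (-2*a - 1)/(a^4 + 2*a^3 - 3*a^2 - 4*a + 4)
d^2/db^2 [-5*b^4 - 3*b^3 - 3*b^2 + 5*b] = -60*b^2 - 18*b - 6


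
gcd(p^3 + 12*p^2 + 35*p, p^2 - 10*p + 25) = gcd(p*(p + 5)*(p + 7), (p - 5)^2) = 1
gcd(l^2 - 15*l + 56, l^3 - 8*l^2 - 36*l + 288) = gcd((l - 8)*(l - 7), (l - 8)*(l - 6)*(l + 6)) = l - 8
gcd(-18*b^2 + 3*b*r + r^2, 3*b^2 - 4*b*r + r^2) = -3*b + r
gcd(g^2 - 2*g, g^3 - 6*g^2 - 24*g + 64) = g - 2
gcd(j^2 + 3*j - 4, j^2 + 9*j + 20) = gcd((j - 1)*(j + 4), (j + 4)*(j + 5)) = j + 4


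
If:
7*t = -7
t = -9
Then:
No Solution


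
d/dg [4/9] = 0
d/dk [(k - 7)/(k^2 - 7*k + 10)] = (k^2 - 7*k - (k - 7)*(2*k - 7) + 10)/(k^2 - 7*k + 10)^2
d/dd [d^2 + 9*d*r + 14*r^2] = 2*d + 9*r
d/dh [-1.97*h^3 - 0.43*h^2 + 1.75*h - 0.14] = -5.91*h^2 - 0.86*h + 1.75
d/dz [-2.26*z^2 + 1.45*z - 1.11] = 1.45 - 4.52*z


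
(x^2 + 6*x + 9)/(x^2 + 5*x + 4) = (x^2 + 6*x + 9)/(x^2 + 5*x + 4)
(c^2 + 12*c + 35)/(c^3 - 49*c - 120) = (c + 7)/(c^2 - 5*c - 24)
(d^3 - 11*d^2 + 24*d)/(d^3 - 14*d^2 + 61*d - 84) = d*(d - 8)/(d^2 - 11*d + 28)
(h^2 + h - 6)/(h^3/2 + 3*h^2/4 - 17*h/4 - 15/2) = 4*(h^2 + h - 6)/(2*h^3 + 3*h^2 - 17*h - 30)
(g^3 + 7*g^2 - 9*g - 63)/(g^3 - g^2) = (g^3 + 7*g^2 - 9*g - 63)/(g^2*(g - 1))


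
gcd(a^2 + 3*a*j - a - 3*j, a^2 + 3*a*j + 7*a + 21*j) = a + 3*j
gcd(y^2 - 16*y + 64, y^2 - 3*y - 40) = y - 8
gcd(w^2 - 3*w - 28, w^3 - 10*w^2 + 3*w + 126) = w - 7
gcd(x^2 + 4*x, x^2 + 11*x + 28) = x + 4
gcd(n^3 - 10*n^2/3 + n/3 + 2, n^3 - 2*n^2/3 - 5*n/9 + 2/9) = n^2 - n/3 - 2/3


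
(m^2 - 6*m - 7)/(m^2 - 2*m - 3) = (m - 7)/(m - 3)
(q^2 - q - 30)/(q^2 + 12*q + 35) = (q - 6)/(q + 7)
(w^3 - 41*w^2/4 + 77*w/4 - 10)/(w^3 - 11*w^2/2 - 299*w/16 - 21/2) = 4*(4*w^2 - 9*w + 5)/(16*w^2 + 40*w + 21)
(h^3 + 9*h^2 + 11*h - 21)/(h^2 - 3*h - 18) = (h^2 + 6*h - 7)/(h - 6)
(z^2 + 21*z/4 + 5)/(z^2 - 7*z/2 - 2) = (4*z^2 + 21*z + 20)/(2*(2*z^2 - 7*z - 4))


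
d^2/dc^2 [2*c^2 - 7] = 4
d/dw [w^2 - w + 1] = 2*w - 1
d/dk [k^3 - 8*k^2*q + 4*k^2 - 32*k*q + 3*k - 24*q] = 3*k^2 - 16*k*q + 8*k - 32*q + 3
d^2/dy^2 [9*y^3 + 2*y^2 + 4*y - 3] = 54*y + 4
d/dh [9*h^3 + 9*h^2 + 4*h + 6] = 27*h^2 + 18*h + 4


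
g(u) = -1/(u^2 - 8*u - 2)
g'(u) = -(8 - 2*u)/(u^2 - 8*u - 2)^2 = 2*(u - 4)/(-u^2 + 8*u + 2)^2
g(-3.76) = -0.02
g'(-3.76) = -0.01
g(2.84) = 0.06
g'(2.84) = -0.01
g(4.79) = 0.06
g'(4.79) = 0.01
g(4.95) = 0.06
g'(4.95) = 0.01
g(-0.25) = -16.00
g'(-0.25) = -2176.00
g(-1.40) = -0.09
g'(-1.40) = -0.09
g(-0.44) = -0.58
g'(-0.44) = -3.02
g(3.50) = 0.06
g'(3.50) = -0.00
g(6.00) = 0.07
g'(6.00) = 0.02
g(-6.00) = -0.01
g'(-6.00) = 0.00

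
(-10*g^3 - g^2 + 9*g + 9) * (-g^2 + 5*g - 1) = 10*g^5 - 49*g^4 - 4*g^3 + 37*g^2 + 36*g - 9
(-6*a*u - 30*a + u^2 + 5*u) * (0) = 0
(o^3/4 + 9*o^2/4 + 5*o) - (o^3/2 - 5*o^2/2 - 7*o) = -o^3/4 + 19*o^2/4 + 12*o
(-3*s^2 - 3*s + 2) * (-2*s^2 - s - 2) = 6*s^4 + 9*s^3 + 5*s^2 + 4*s - 4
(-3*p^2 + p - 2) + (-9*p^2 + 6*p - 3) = -12*p^2 + 7*p - 5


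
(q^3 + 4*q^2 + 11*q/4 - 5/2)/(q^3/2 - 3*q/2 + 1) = (4*q^2 + 8*q - 5)/(2*(q^2 - 2*q + 1))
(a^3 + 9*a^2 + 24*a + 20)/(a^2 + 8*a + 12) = (a^2 + 7*a + 10)/(a + 6)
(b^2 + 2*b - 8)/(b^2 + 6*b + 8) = (b - 2)/(b + 2)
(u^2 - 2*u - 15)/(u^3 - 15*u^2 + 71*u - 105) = (u + 3)/(u^2 - 10*u + 21)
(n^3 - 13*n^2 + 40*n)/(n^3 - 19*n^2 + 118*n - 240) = n/(n - 6)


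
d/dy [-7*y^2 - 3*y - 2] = -14*y - 3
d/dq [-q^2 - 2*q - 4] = -2*q - 2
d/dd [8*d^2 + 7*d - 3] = 16*d + 7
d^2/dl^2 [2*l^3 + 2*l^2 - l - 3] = 12*l + 4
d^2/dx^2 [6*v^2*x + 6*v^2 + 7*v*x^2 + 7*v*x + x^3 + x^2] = 14*v + 6*x + 2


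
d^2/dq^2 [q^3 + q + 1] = 6*q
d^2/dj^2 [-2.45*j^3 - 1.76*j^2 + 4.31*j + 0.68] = -14.7*j - 3.52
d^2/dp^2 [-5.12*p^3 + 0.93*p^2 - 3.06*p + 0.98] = 1.86 - 30.72*p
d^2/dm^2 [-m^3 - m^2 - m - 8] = -6*m - 2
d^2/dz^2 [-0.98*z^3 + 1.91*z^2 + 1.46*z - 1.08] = 3.82 - 5.88*z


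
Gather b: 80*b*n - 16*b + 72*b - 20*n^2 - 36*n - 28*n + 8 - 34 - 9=b*(80*n + 56) - 20*n^2 - 64*n - 35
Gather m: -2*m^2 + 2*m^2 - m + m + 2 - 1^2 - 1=0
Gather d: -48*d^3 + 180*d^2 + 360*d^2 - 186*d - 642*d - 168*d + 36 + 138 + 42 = -48*d^3 + 540*d^2 - 996*d + 216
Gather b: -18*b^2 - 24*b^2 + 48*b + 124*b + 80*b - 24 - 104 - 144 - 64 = -42*b^2 + 252*b - 336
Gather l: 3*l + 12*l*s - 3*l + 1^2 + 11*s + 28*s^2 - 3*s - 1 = 12*l*s + 28*s^2 + 8*s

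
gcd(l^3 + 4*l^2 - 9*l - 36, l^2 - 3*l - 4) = 1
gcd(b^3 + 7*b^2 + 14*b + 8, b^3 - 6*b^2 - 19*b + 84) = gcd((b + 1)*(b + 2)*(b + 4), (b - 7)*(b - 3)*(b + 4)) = b + 4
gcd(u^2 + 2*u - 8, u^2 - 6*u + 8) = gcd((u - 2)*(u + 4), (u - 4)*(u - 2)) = u - 2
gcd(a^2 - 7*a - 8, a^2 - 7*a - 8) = a^2 - 7*a - 8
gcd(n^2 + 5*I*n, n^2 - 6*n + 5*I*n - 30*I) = n + 5*I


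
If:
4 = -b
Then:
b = -4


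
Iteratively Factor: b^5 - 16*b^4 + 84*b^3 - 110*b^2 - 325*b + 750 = (b - 5)*(b^4 - 11*b^3 + 29*b^2 + 35*b - 150) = (b - 5)*(b - 3)*(b^3 - 8*b^2 + 5*b + 50) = (b - 5)^2*(b - 3)*(b^2 - 3*b - 10) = (b - 5)^2*(b - 3)*(b + 2)*(b - 5)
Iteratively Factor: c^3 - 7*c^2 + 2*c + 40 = (c - 5)*(c^2 - 2*c - 8) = (c - 5)*(c - 4)*(c + 2)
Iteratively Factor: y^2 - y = (y)*(y - 1)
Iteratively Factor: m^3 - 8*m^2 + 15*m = (m)*(m^2 - 8*m + 15) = m*(m - 5)*(m - 3)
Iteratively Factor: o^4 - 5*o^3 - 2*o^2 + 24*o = (o + 2)*(o^3 - 7*o^2 + 12*o) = (o - 4)*(o + 2)*(o^2 - 3*o) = o*(o - 4)*(o + 2)*(o - 3)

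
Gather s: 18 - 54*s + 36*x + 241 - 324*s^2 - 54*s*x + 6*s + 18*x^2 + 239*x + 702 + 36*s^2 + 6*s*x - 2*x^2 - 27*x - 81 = -288*s^2 + s*(-48*x - 48) + 16*x^2 + 248*x + 880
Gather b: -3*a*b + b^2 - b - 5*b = b^2 + b*(-3*a - 6)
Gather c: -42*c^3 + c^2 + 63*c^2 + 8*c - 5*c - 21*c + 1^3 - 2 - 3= -42*c^3 + 64*c^2 - 18*c - 4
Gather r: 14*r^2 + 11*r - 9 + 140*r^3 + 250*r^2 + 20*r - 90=140*r^3 + 264*r^2 + 31*r - 99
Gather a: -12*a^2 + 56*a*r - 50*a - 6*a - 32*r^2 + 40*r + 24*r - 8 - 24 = -12*a^2 + a*(56*r - 56) - 32*r^2 + 64*r - 32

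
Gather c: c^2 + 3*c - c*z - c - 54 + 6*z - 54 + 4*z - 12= c^2 + c*(2 - z) + 10*z - 120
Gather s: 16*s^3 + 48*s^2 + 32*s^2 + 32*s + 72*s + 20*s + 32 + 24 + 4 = 16*s^3 + 80*s^2 + 124*s + 60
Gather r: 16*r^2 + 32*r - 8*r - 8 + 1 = 16*r^2 + 24*r - 7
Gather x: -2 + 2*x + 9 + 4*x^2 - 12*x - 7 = 4*x^2 - 10*x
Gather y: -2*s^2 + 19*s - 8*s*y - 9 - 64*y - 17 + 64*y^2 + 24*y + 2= -2*s^2 + 19*s + 64*y^2 + y*(-8*s - 40) - 24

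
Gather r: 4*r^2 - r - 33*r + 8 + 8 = 4*r^2 - 34*r + 16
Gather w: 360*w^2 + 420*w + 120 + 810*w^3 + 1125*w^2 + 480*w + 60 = 810*w^3 + 1485*w^2 + 900*w + 180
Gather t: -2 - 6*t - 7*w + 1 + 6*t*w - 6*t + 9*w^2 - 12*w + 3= t*(6*w - 12) + 9*w^2 - 19*w + 2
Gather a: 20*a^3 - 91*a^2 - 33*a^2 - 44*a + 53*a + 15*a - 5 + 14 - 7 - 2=20*a^3 - 124*a^2 + 24*a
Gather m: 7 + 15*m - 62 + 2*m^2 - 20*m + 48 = 2*m^2 - 5*m - 7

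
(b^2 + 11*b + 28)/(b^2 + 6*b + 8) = (b + 7)/(b + 2)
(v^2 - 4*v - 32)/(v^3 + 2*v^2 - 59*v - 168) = (v + 4)/(v^2 + 10*v + 21)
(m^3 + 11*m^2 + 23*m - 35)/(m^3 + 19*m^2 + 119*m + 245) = (m - 1)/(m + 7)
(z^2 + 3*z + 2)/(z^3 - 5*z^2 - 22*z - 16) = 1/(z - 8)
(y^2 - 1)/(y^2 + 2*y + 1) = (y - 1)/(y + 1)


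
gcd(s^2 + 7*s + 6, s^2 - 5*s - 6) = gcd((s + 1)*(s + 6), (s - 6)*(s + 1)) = s + 1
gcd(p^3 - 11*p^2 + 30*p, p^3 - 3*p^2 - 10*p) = p^2 - 5*p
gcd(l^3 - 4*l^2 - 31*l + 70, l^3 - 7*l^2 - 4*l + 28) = l^2 - 9*l + 14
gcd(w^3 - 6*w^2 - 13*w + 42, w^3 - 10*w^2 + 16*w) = w - 2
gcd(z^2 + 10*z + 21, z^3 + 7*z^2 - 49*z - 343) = z + 7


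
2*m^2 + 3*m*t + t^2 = (m + t)*(2*m + t)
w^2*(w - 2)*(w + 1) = w^4 - w^3 - 2*w^2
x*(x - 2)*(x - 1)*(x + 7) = x^4 + 4*x^3 - 19*x^2 + 14*x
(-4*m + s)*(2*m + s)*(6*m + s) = -48*m^3 - 20*m^2*s + 4*m*s^2 + s^3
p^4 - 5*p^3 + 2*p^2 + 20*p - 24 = (p - 3)*(p - 2)^2*(p + 2)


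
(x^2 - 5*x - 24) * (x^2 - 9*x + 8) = x^4 - 14*x^3 + 29*x^2 + 176*x - 192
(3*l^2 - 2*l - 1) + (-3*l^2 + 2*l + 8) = 7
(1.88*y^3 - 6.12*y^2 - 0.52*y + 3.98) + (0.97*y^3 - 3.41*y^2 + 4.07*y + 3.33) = 2.85*y^3 - 9.53*y^2 + 3.55*y + 7.31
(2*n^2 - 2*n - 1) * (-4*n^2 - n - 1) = -8*n^4 + 6*n^3 + 4*n^2 + 3*n + 1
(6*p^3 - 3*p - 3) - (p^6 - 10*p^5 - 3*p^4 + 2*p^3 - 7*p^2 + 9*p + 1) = -p^6 + 10*p^5 + 3*p^4 + 4*p^3 + 7*p^2 - 12*p - 4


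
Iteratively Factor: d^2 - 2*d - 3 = (d - 3)*(d + 1)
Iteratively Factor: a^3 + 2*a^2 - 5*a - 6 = (a + 1)*(a^2 + a - 6) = (a - 2)*(a + 1)*(a + 3)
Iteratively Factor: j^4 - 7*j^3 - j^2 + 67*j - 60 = (j - 4)*(j^3 - 3*j^2 - 13*j + 15) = (j - 4)*(j + 3)*(j^2 - 6*j + 5) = (j - 5)*(j - 4)*(j + 3)*(j - 1)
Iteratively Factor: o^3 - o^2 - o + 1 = (o - 1)*(o^2 - 1) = (o - 1)^2*(o + 1)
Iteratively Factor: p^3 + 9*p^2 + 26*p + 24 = (p + 2)*(p^2 + 7*p + 12) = (p + 2)*(p + 3)*(p + 4)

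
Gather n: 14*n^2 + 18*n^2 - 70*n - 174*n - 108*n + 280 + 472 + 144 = 32*n^2 - 352*n + 896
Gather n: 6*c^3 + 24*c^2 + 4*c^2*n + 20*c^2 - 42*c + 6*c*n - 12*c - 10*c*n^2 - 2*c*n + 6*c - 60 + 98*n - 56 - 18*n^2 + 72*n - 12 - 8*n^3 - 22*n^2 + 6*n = 6*c^3 + 44*c^2 - 48*c - 8*n^3 + n^2*(-10*c - 40) + n*(4*c^2 + 4*c + 176) - 128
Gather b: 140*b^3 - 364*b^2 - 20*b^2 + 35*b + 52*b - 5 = 140*b^3 - 384*b^2 + 87*b - 5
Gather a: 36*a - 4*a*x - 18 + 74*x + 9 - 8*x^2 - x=a*(36 - 4*x) - 8*x^2 + 73*x - 9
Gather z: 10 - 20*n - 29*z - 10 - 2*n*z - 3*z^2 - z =-20*n - 3*z^2 + z*(-2*n - 30)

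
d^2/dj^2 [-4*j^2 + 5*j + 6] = -8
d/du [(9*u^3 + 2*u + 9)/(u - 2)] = (18*u^3 - 54*u^2 - 13)/(u^2 - 4*u + 4)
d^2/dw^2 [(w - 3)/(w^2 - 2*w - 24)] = 2*((5 - 3*w)*(-w^2 + 2*w + 24) - 4*(w - 3)*(w - 1)^2)/(-w^2 + 2*w + 24)^3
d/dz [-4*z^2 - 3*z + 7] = -8*z - 3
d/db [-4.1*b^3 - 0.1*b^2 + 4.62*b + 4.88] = -12.3*b^2 - 0.2*b + 4.62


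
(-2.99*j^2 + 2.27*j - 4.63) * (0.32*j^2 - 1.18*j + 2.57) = -0.9568*j^4 + 4.2546*j^3 - 11.8445*j^2 + 11.2973*j - 11.8991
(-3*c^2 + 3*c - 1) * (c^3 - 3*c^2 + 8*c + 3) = -3*c^5 + 12*c^4 - 34*c^3 + 18*c^2 + c - 3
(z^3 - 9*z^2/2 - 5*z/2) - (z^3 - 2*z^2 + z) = -5*z^2/2 - 7*z/2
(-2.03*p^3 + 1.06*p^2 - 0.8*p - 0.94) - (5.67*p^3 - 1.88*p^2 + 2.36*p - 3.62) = -7.7*p^3 + 2.94*p^2 - 3.16*p + 2.68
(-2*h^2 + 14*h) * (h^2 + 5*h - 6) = -2*h^4 + 4*h^3 + 82*h^2 - 84*h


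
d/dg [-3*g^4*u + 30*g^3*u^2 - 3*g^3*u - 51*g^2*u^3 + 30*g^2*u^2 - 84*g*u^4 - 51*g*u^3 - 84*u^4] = 3*u*(-4*g^3 + 30*g^2*u - 3*g^2 - 34*g*u^2 + 20*g*u - 28*u^3 - 17*u^2)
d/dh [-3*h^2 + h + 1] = 1 - 6*h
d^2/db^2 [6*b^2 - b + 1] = 12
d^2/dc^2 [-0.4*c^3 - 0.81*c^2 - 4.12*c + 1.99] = -2.4*c - 1.62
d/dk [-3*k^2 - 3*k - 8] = -6*k - 3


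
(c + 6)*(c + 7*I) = c^2 + 6*c + 7*I*c + 42*I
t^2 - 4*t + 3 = (t - 3)*(t - 1)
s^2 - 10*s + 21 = (s - 7)*(s - 3)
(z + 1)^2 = z^2 + 2*z + 1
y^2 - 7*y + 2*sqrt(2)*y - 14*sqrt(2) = (y - 7)*(y + 2*sqrt(2))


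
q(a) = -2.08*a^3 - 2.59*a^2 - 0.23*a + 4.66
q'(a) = -6.24*a^2 - 5.18*a - 0.23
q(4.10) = -183.18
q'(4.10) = -126.36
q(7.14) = -886.13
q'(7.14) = -355.33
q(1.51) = -8.75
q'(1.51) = -22.28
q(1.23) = -3.41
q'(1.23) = -16.04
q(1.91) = -19.72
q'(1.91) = -32.89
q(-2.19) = 14.59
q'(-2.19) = -18.81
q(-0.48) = 4.40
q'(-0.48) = 0.82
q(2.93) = -70.57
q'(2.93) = -68.98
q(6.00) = -539.24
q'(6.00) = -255.95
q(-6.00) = 362.08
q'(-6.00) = -193.79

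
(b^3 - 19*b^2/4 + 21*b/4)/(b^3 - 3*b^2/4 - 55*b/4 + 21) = b/(b + 4)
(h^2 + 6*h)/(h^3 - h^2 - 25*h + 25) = h*(h + 6)/(h^3 - h^2 - 25*h + 25)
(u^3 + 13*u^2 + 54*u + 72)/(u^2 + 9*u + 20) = (u^2 + 9*u + 18)/(u + 5)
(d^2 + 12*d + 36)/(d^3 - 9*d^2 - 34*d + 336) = (d + 6)/(d^2 - 15*d + 56)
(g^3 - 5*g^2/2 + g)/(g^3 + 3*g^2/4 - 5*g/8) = 4*(g - 2)/(4*g + 5)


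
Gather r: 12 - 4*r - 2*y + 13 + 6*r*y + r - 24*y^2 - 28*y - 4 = r*(6*y - 3) - 24*y^2 - 30*y + 21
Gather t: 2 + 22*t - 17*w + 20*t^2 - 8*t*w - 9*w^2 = 20*t^2 + t*(22 - 8*w) - 9*w^2 - 17*w + 2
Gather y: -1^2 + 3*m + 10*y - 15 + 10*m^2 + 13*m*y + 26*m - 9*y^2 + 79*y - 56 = 10*m^2 + 29*m - 9*y^2 + y*(13*m + 89) - 72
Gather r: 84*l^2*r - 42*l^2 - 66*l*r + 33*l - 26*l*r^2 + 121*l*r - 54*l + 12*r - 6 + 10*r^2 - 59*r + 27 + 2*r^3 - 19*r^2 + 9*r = -42*l^2 - 21*l + 2*r^3 + r^2*(-26*l - 9) + r*(84*l^2 + 55*l - 38) + 21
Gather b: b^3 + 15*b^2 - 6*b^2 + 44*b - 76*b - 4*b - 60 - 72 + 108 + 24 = b^3 + 9*b^2 - 36*b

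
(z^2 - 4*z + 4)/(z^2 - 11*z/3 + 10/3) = 3*(z - 2)/(3*z - 5)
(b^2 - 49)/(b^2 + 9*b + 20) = (b^2 - 49)/(b^2 + 9*b + 20)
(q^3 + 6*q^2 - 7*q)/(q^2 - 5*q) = (q^2 + 6*q - 7)/(q - 5)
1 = 1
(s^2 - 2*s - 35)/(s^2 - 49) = (s + 5)/(s + 7)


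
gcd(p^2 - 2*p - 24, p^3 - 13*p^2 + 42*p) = p - 6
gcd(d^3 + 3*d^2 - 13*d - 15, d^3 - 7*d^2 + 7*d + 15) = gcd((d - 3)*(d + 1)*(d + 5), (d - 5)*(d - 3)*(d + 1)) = d^2 - 2*d - 3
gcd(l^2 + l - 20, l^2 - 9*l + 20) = l - 4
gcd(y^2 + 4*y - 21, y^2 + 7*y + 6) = 1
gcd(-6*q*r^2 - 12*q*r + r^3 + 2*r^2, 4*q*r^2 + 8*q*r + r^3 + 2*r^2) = r^2 + 2*r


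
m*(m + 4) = m^2 + 4*m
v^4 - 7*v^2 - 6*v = v*(v - 3)*(v + 1)*(v + 2)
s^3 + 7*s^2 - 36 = (s - 2)*(s + 3)*(s + 6)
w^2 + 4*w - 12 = (w - 2)*(w + 6)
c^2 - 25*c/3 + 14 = (c - 6)*(c - 7/3)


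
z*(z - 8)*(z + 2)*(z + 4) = z^4 - 2*z^3 - 40*z^2 - 64*z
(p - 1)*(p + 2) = p^2 + p - 2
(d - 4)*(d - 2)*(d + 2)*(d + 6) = d^4 + 2*d^3 - 28*d^2 - 8*d + 96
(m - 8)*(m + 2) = m^2 - 6*m - 16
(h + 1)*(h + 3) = h^2 + 4*h + 3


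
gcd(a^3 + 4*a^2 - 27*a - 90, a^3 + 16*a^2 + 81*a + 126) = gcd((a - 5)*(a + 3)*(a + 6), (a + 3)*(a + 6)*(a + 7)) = a^2 + 9*a + 18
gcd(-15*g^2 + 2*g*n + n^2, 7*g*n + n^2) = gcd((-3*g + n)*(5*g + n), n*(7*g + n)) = 1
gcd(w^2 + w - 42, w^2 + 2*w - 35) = w + 7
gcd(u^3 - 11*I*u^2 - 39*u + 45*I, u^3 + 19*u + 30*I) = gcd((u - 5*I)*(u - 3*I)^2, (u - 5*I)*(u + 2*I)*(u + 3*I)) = u - 5*I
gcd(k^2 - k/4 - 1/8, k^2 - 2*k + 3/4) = k - 1/2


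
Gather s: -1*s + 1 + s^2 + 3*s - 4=s^2 + 2*s - 3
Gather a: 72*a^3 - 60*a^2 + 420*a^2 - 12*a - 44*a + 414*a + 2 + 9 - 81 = 72*a^3 + 360*a^2 + 358*a - 70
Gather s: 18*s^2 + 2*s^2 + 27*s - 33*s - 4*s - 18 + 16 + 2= 20*s^2 - 10*s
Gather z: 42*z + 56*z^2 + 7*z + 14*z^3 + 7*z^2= 14*z^3 + 63*z^2 + 49*z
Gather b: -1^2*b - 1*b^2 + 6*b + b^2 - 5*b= 0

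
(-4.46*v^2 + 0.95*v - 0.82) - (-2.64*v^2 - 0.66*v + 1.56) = -1.82*v^2 + 1.61*v - 2.38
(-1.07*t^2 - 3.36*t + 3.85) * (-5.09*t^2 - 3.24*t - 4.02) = 5.4463*t^4 + 20.5692*t^3 - 4.4087*t^2 + 1.0332*t - 15.477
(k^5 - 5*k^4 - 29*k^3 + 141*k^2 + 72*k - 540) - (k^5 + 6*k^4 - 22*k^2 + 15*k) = -11*k^4 - 29*k^3 + 163*k^2 + 57*k - 540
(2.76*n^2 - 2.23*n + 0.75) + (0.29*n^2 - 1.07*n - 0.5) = 3.05*n^2 - 3.3*n + 0.25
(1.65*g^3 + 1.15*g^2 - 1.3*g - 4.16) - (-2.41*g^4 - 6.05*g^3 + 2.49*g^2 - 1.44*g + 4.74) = 2.41*g^4 + 7.7*g^3 - 1.34*g^2 + 0.14*g - 8.9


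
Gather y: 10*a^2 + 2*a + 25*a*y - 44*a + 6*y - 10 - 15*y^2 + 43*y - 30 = 10*a^2 - 42*a - 15*y^2 + y*(25*a + 49) - 40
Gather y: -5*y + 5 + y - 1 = 4 - 4*y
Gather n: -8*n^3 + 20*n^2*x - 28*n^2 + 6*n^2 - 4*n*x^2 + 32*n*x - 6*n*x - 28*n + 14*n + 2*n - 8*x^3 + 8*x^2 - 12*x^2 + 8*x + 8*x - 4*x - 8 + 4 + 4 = -8*n^3 + n^2*(20*x - 22) + n*(-4*x^2 + 26*x - 12) - 8*x^3 - 4*x^2 + 12*x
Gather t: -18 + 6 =-12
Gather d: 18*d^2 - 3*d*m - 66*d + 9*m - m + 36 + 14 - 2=18*d^2 + d*(-3*m - 66) + 8*m + 48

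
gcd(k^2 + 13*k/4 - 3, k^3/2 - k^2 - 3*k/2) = 1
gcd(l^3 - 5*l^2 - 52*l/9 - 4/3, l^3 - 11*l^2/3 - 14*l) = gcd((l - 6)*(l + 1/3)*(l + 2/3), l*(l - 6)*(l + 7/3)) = l - 6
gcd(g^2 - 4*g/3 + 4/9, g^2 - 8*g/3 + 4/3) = g - 2/3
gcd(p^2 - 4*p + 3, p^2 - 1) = p - 1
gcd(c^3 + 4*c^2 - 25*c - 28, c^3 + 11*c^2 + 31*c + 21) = c^2 + 8*c + 7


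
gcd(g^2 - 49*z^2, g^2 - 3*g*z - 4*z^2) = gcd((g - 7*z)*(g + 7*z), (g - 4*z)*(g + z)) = 1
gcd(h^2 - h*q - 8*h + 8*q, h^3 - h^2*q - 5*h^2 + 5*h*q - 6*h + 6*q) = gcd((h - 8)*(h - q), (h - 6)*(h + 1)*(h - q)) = -h + q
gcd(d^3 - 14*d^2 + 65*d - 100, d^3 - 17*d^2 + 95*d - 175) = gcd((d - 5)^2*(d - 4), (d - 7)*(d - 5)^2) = d^2 - 10*d + 25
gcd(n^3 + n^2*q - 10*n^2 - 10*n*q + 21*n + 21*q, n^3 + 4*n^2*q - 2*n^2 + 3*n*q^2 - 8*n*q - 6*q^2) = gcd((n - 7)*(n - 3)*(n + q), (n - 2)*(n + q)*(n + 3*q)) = n + q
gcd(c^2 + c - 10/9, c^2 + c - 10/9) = c^2 + c - 10/9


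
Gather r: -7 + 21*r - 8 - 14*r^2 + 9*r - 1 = -14*r^2 + 30*r - 16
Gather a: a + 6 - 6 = a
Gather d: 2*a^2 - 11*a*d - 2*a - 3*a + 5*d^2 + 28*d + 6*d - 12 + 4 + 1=2*a^2 - 5*a + 5*d^2 + d*(34 - 11*a) - 7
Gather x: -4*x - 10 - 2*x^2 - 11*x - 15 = -2*x^2 - 15*x - 25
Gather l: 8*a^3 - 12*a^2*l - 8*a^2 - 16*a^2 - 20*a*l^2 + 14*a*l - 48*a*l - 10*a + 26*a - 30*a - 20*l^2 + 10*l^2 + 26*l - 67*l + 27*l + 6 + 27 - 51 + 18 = 8*a^3 - 24*a^2 - 14*a + l^2*(-20*a - 10) + l*(-12*a^2 - 34*a - 14)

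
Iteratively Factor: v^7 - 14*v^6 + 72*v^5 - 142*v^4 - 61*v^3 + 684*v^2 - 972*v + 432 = (v - 3)*(v^6 - 11*v^5 + 39*v^4 - 25*v^3 - 136*v^2 + 276*v - 144) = (v - 3)*(v - 1)*(v^5 - 10*v^4 + 29*v^3 + 4*v^2 - 132*v + 144) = (v - 4)*(v - 3)*(v - 1)*(v^4 - 6*v^3 + 5*v^2 + 24*v - 36) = (v - 4)*(v - 3)^2*(v - 1)*(v^3 - 3*v^2 - 4*v + 12) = (v - 4)*(v - 3)^2*(v - 1)*(v + 2)*(v^2 - 5*v + 6) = (v - 4)*(v - 3)^3*(v - 1)*(v + 2)*(v - 2)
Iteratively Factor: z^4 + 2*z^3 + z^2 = (z)*(z^3 + 2*z^2 + z) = z*(z + 1)*(z^2 + z) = z*(z + 1)^2*(z)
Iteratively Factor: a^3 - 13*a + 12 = (a - 1)*(a^2 + a - 12) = (a - 1)*(a + 4)*(a - 3)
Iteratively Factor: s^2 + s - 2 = (s - 1)*(s + 2)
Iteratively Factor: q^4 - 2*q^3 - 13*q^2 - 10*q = (q - 5)*(q^3 + 3*q^2 + 2*q) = q*(q - 5)*(q^2 + 3*q + 2) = q*(q - 5)*(q + 2)*(q + 1)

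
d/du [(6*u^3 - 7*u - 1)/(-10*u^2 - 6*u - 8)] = (-30*u^4 - 36*u^3 - 107*u^2 - 10*u + 25)/(2*(25*u^4 + 30*u^3 + 49*u^2 + 24*u + 16))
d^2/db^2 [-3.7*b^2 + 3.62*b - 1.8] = -7.40000000000000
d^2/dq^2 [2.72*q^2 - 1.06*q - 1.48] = 5.44000000000000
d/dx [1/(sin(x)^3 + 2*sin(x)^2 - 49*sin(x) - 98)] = (-3*sin(x)^2 - 4*sin(x) + 49)*cos(x)/(sin(x)^3 + 2*sin(x)^2 - 49*sin(x) - 98)^2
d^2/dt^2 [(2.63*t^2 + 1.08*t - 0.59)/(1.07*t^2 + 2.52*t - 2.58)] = (-11.71008*t^3 + 39.509322*t^2 + 8.34343200000002*t + 38.30514)/(1.225043*t^6 + 8.655444*t^5 + 11.523258*t^4 - 25.737264*t^3 - 27.785052*t^2 + 50.322384*t - 17.173512)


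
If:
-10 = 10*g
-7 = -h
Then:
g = -1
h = 7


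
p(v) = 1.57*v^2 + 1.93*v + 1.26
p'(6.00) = 20.77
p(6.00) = 69.36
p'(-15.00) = -45.17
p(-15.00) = 325.56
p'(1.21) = 5.73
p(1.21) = 5.89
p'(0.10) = 2.24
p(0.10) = 1.47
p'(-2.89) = -7.14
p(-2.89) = 8.80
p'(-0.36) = 0.80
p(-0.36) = 0.77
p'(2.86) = 10.91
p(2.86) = 19.62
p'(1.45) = 6.48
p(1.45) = 7.36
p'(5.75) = 19.98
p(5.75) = 64.27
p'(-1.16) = -1.71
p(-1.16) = 1.13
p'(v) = 3.14*v + 1.93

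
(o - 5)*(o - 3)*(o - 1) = o^3 - 9*o^2 + 23*o - 15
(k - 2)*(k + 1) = k^2 - k - 2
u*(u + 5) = u^2 + 5*u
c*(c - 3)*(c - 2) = c^3 - 5*c^2 + 6*c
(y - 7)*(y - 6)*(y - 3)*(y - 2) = y^4 - 18*y^3 + 113*y^2 - 288*y + 252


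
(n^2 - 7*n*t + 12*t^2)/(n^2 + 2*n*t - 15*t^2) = (n - 4*t)/(n + 5*t)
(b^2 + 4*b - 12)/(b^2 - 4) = (b + 6)/(b + 2)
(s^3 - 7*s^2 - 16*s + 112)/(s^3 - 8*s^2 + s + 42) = (s^2 - 16)/(s^2 - s - 6)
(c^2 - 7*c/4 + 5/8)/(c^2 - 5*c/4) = (c - 1/2)/c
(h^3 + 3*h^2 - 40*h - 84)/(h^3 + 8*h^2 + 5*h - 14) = (h - 6)/(h - 1)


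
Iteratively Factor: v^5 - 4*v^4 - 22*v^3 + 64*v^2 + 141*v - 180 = (v + 3)*(v^4 - 7*v^3 - v^2 + 67*v - 60) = (v - 5)*(v + 3)*(v^3 - 2*v^2 - 11*v + 12) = (v - 5)*(v - 4)*(v + 3)*(v^2 + 2*v - 3) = (v - 5)*(v - 4)*(v - 1)*(v + 3)*(v + 3)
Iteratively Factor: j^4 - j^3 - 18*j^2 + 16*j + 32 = (j - 4)*(j^3 + 3*j^2 - 6*j - 8) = (j - 4)*(j + 4)*(j^2 - j - 2) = (j - 4)*(j - 2)*(j + 4)*(j + 1)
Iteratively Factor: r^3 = (r)*(r^2) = r^2*(r)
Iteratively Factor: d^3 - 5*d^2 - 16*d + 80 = (d - 4)*(d^2 - d - 20) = (d - 5)*(d - 4)*(d + 4)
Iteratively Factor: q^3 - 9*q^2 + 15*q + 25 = (q - 5)*(q^2 - 4*q - 5) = (q - 5)^2*(q + 1)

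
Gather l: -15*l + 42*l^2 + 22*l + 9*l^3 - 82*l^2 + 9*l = 9*l^3 - 40*l^2 + 16*l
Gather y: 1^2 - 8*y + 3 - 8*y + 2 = 6 - 16*y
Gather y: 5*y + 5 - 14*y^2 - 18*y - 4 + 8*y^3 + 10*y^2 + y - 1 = 8*y^3 - 4*y^2 - 12*y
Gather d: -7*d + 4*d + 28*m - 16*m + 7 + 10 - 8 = -3*d + 12*m + 9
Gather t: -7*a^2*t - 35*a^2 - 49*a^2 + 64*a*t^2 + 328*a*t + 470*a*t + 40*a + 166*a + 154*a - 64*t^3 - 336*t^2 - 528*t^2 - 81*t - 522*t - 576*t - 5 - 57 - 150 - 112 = -84*a^2 + 360*a - 64*t^3 + t^2*(64*a - 864) + t*(-7*a^2 + 798*a - 1179) - 324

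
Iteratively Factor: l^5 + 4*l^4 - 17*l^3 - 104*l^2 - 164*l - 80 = (l + 1)*(l^4 + 3*l^3 - 20*l^2 - 84*l - 80) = (l - 5)*(l + 1)*(l^3 + 8*l^2 + 20*l + 16) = (l - 5)*(l + 1)*(l + 4)*(l^2 + 4*l + 4) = (l - 5)*(l + 1)*(l + 2)*(l + 4)*(l + 2)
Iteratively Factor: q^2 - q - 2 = (q + 1)*(q - 2)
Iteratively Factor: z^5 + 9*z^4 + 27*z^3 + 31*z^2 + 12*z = (z + 4)*(z^4 + 5*z^3 + 7*z^2 + 3*z) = (z + 1)*(z + 4)*(z^3 + 4*z^2 + 3*z) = (z + 1)^2*(z + 4)*(z^2 + 3*z) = z*(z + 1)^2*(z + 4)*(z + 3)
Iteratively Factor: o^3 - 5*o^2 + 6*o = (o - 2)*(o^2 - 3*o) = (o - 3)*(o - 2)*(o)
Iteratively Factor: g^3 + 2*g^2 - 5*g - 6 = (g - 2)*(g^2 + 4*g + 3) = (g - 2)*(g + 1)*(g + 3)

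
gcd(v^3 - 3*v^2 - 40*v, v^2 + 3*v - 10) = v + 5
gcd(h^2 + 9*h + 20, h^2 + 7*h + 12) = h + 4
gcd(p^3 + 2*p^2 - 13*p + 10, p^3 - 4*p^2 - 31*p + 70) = p^2 + 3*p - 10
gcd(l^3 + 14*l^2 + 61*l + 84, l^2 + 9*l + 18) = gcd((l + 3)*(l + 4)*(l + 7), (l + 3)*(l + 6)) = l + 3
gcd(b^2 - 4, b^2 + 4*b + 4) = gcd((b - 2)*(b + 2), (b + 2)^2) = b + 2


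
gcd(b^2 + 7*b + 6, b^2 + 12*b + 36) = b + 6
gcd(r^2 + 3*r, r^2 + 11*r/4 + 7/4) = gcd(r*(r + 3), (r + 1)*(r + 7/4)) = 1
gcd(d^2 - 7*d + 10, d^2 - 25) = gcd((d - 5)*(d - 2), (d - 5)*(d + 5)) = d - 5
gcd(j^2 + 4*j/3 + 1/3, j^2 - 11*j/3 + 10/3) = 1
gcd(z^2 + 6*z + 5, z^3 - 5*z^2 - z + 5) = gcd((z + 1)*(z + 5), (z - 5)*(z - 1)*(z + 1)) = z + 1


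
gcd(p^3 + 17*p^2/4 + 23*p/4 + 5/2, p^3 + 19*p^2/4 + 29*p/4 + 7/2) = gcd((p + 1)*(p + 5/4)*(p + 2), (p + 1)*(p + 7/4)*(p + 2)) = p^2 + 3*p + 2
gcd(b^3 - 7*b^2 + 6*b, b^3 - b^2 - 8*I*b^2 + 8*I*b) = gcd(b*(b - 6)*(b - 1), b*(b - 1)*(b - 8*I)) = b^2 - b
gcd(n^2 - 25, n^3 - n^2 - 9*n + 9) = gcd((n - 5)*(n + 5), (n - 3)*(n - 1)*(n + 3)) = 1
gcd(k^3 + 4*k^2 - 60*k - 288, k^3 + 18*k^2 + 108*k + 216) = k^2 + 12*k + 36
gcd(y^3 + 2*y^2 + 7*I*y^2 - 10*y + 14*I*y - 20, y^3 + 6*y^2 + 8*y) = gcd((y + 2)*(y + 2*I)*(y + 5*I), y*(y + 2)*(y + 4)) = y + 2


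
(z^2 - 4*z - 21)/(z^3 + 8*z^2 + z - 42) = (z - 7)/(z^2 + 5*z - 14)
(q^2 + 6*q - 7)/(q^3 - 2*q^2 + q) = (q + 7)/(q*(q - 1))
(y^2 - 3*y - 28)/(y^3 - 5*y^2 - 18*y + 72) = (y - 7)/(y^2 - 9*y + 18)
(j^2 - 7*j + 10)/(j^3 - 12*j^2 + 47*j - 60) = (j - 2)/(j^2 - 7*j + 12)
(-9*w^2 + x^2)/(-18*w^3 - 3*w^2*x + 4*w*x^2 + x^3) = (-3*w + x)/(-6*w^2 + w*x + x^2)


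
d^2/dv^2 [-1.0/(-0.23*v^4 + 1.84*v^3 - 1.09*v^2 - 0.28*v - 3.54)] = ((-2.76*v^2 + 11.04*v - 2.18)*(0.23*v^4 - 1.84*v^3 + 1.09*v^2 + 0.28*v + 3.54) + 1.0*(0.92*v^3 - 5.52*v^2 + 2.18*v + 0.28)*(1.84*v^3 - 11.04*v^2 + 4.36*v + 0.56))/(0.23*v^4 - 1.84*v^3 + 1.09*v^2 + 0.28*v + 3.54)^3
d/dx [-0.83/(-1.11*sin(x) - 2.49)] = -0.9213*cos(x)/(1.11*sin(x) + 2.49)^2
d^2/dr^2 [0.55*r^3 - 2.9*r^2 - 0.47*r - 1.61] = 3.3*r - 5.8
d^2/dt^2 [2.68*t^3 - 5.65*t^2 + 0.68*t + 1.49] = 16.08*t - 11.3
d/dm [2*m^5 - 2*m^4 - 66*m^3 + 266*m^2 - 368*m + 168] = 10*m^4 - 8*m^3 - 198*m^2 + 532*m - 368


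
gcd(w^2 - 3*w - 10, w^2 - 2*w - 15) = w - 5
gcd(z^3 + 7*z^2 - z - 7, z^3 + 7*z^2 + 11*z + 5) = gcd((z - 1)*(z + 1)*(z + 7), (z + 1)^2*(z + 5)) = z + 1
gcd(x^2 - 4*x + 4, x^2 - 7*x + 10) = x - 2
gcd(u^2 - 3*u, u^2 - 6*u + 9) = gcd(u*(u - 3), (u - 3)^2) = u - 3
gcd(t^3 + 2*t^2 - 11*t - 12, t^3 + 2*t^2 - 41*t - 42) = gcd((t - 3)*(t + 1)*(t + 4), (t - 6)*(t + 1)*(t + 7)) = t + 1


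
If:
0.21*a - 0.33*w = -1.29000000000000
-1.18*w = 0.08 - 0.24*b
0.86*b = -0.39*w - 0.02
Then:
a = -6.25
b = 0.01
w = -0.07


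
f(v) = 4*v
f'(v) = 4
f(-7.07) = -28.28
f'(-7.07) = 4.00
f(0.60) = 2.40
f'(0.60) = 4.00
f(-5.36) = -21.44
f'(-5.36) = 4.00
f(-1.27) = -5.08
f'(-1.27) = 4.00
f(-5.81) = -23.24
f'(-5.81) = 4.00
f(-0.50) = -2.00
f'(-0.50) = 4.00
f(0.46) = 1.84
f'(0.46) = 4.00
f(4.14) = 16.56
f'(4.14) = 4.00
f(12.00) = 48.00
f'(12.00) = 4.00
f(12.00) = 48.00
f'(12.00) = 4.00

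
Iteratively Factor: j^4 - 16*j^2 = (j)*(j^3 - 16*j) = j*(j + 4)*(j^2 - 4*j) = j^2*(j + 4)*(j - 4)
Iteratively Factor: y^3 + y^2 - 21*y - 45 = (y + 3)*(y^2 - 2*y - 15) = (y + 3)^2*(y - 5)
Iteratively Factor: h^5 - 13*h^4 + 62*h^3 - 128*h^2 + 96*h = (h - 4)*(h^4 - 9*h^3 + 26*h^2 - 24*h) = (h - 4)*(h - 2)*(h^3 - 7*h^2 + 12*h) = h*(h - 4)*(h - 2)*(h^2 - 7*h + 12) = h*(h - 4)^2*(h - 2)*(h - 3)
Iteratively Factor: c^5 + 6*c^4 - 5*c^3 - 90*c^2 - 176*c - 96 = (c + 1)*(c^4 + 5*c^3 - 10*c^2 - 80*c - 96) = (c + 1)*(c + 2)*(c^3 + 3*c^2 - 16*c - 48) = (c + 1)*(c + 2)*(c + 4)*(c^2 - c - 12) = (c - 4)*(c + 1)*(c + 2)*(c + 4)*(c + 3)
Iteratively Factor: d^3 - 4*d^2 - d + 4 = (d + 1)*(d^2 - 5*d + 4) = (d - 1)*(d + 1)*(d - 4)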